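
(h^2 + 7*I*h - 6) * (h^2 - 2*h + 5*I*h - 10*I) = h^4 - 2*h^3 + 12*I*h^3 - 41*h^2 - 24*I*h^2 + 82*h - 30*I*h + 60*I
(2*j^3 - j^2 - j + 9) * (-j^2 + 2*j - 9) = -2*j^5 + 5*j^4 - 19*j^3 - 2*j^2 + 27*j - 81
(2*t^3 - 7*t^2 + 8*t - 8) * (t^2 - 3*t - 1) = 2*t^5 - 13*t^4 + 27*t^3 - 25*t^2 + 16*t + 8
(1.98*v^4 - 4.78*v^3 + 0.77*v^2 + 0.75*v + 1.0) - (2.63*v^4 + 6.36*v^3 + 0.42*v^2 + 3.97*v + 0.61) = -0.65*v^4 - 11.14*v^3 + 0.35*v^2 - 3.22*v + 0.39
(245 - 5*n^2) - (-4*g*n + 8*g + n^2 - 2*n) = 4*g*n - 8*g - 6*n^2 + 2*n + 245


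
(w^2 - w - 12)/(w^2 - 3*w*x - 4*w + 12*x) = (-w - 3)/(-w + 3*x)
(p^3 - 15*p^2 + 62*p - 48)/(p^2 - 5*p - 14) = (-p^3 + 15*p^2 - 62*p + 48)/(-p^2 + 5*p + 14)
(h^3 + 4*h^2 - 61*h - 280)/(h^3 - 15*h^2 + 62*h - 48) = (h^2 + 12*h + 35)/(h^2 - 7*h + 6)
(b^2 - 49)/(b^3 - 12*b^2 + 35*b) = (b + 7)/(b*(b - 5))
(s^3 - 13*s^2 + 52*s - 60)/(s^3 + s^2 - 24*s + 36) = (s^2 - 11*s + 30)/(s^2 + 3*s - 18)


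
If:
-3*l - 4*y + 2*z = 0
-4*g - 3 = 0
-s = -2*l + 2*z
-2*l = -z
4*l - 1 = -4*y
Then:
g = -3/4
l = 1/5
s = -2/5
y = 1/20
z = 2/5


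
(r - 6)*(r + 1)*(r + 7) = r^3 + 2*r^2 - 41*r - 42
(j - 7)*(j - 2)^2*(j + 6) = j^4 - 5*j^3 - 34*j^2 + 164*j - 168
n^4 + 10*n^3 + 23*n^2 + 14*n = n*(n + 1)*(n + 2)*(n + 7)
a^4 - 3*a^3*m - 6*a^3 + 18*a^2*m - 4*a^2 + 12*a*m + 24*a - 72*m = (a - 6)*(a - 2)*(a + 2)*(a - 3*m)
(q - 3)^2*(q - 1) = q^3 - 7*q^2 + 15*q - 9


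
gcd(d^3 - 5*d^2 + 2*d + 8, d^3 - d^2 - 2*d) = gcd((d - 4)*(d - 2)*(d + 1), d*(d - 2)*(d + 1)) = d^2 - d - 2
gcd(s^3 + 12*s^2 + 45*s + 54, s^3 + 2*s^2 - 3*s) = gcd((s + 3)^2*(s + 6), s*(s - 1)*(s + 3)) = s + 3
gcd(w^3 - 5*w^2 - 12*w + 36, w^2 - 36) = w - 6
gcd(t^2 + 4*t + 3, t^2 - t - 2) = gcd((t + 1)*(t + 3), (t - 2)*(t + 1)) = t + 1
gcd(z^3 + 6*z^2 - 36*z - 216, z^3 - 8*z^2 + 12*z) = z - 6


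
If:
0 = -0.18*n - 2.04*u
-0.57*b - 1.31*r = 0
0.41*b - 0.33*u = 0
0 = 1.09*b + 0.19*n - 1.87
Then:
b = -1.18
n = 16.61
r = 0.51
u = -1.47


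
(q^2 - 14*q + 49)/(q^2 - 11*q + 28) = (q - 7)/(q - 4)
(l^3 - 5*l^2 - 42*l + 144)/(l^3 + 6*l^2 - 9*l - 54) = (l - 8)/(l + 3)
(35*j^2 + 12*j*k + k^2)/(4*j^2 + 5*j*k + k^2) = (35*j^2 + 12*j*k + k^2)/(4*j^2 + 5*j*k + k^2)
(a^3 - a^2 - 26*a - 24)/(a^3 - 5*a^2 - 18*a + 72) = (a + 1)/(a - 3)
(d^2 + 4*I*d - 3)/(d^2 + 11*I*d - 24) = (d + I)/(d + 8*I)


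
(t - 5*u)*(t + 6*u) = t^2 + t*u - 30*u^2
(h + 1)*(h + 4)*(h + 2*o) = h^3 + 2*h^2*o + 5*h^2 + 10*h*o + 4*h + 8*o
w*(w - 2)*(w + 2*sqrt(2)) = w^3 - 2*w^2 + 2*sqrt(2)*w^2 - 4*sqrt(2)*w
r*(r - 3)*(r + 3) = r^3 - 9*r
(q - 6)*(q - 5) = q^2 - 11*q + 30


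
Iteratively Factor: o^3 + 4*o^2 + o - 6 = (o + 2)*(o^2 + 2*o - 3) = (o + 2)*(o + 3)*(o - 1)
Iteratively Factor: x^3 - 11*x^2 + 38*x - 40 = (x - 4)*(x^2 - 7*x + 10) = (x - 4)*(x - 2)*(x - 5)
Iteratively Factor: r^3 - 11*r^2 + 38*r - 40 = (r - 4)*(r^2 - 7*r + 10) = (r - 4)*(r - 2)*(r - 5)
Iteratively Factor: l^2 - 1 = (l + 1)*(l - 1)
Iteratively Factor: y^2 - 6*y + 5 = (y - 5)*(y - 1)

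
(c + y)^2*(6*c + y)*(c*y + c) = 6*c^4*y + 6*c^4 + 13*c^3*y^2 + 13*c^3*y + 8*c^2*y^3 + 8*c^2*y^2 + c*y^4 + c*y^3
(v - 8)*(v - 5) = v^2 - 13*v + 40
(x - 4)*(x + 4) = x^2 - 16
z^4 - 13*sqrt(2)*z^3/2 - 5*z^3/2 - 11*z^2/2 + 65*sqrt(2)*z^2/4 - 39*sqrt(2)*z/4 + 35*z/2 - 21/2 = (z - 3/2)*(z - 1)*(z - 7*sqrt(2))*(z + sqrt(2)/2)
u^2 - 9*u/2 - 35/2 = (u - 7)*(u + 5/2)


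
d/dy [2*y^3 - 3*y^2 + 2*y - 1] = 6*y^2 - 6*y + 2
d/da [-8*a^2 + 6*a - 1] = 6 - 16*a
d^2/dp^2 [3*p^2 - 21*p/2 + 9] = 6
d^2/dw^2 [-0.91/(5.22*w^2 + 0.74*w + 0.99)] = (49.592088*w^2 + 7.030296*w - 0.91*(10.44*w + 0.74)*(20.88*w + 1.48) + 9.405396)/(5.22*w^2 + 0.74*w + 0.99)^3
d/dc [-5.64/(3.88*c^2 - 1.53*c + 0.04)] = (43.7664*c - 8.6292)/(3.88*c^2 - 1.53*c + 0.04)^2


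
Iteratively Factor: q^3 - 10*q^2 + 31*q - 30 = (q - 5)*(q^2 - 5*q + 6) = (q - 5)*(q - 2)*(q - 3)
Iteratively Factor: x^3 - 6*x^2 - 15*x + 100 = (x + 4)*(x^2 - 10*x + 25) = (x - 5)*(x + 4)*(x - 5)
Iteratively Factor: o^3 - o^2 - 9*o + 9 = (o - 3)*(o^2 + 2*o - 3) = (o - 3)*(o + 3)*(o - 1)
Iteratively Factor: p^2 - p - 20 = (p + 4)*(p - 5)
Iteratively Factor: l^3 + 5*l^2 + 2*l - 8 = (l - 1)*(l^2 + 6*l + 8) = (l - 1)*(l + 2)*(l + 4)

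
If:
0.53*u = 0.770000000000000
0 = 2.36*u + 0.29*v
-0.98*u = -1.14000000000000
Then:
No Solution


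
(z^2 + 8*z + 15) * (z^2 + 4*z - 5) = z^4 + 12*z^3 + 42*z^2 + 20*z - 75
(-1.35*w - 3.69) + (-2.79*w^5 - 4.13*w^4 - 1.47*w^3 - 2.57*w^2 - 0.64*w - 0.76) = -2.79*w^5 - 4.13*w^4 - 1.47*w^3 - 2.57*w^2 - 1.99*w - 4.45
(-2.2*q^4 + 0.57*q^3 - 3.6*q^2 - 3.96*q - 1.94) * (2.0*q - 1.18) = -4.4*q^5 + 3.736*q^4 - 7.8726*q^3 - 3.672*q^2 + 0.7928*q + 2.2892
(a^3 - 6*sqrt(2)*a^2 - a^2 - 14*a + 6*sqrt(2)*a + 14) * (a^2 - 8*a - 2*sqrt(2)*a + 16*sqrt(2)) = a^5 - 8*sqrt(2)*a^4 - 9*a^4 + 18*a^3 + 72*sqrt(2)*a^3 - 90*a^2 - 36*sqrt(2)*a^2 - 252*sqrt(2)*a + 80*a + 224*sqrt(2)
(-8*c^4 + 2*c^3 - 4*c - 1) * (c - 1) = -8*c^5 + 10*c^4 - 2*c^3 - 4*c^2 + 3*c + 1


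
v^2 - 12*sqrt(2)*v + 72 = (v - 6*sqrt(2))^2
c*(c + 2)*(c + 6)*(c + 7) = c^4 + 15*c^3 + 68*c^2 + 84*c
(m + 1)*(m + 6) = m^2 + 7*m + 6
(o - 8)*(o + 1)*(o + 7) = o^3 - 57*o - 56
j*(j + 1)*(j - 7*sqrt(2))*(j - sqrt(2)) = j^4 - 8*sqrt(2)*j^3 + j^3 - 8*sqrt(2)*j^2 + 14*j^2 + 14*j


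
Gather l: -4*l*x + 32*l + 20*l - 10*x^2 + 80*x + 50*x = l*(52 - 4*x) - 10*x^2 + 130*x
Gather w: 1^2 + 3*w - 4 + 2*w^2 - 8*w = 2*w^2 - 5*w - 3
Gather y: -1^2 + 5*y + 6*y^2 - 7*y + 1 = 6*y^2 - 2*y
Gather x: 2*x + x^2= x^2 + 2*x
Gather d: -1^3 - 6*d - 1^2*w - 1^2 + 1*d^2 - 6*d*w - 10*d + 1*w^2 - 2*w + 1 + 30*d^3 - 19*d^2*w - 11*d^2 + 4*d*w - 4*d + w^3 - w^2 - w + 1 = 30*d^3 + d^2*(-19*w - 10) + d*(-2*w - 20) + w^3 - 4*w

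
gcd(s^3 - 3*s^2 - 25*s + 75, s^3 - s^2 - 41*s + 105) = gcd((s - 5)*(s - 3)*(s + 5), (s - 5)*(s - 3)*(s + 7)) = s^2 - 8*s + 15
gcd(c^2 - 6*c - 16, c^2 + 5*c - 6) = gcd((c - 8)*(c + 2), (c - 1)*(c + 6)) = 1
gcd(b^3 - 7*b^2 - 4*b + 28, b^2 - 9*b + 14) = b^2 - 9*b + 14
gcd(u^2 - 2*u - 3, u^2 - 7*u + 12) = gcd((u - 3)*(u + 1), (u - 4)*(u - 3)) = u - 3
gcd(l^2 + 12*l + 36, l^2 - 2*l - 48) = l + 6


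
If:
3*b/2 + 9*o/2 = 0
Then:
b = -3*o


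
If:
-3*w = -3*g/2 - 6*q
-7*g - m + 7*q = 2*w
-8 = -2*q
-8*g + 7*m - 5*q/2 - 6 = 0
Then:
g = 17/16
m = 7/2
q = 4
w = 273/32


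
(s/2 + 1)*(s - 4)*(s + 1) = s^3/2 - s^2/2 - 5*s - 4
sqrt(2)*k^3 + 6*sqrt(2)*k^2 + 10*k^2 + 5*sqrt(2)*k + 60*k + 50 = (k + 5)*(k + 5*sqrt(2))*(sqrt(2)*k + sqrt(2))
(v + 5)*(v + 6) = v^2 + 11*v + 30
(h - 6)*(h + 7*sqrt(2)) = h^2 - 6*h + 7*sqrt(2)*h - 42*sqrt(2)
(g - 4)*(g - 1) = g^2 - 5*g + 4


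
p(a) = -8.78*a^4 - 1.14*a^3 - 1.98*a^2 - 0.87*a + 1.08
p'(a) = -35.12*a^3 - 3.42*a^2 - 3.96*a - 0.87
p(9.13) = -62046.22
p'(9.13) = -27050.13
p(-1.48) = -40.40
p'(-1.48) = 111.35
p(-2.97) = -667.09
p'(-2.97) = 900.80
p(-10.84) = -120000.49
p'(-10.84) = 44374.66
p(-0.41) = 0.93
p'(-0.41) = 2.60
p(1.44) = -45.43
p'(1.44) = -118.53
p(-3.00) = -694.53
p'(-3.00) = 928.47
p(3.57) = -1505.29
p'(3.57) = -1656.53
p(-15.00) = -441071.37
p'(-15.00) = 117819.03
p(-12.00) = -180365.76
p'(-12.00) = 60241.53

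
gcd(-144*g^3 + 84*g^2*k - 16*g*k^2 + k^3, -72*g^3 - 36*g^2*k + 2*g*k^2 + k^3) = 6*g - k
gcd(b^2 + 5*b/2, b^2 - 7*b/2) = b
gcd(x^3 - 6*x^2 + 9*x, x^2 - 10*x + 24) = 1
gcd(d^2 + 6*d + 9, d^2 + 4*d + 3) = d + 3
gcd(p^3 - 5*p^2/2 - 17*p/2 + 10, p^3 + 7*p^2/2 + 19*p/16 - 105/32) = p + 5/2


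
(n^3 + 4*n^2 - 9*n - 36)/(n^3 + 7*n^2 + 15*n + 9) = (n^2 + n - 12)/(n^2 + 4*n + 3)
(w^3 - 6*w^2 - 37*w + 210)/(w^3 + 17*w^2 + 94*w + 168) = (w^2 - 12*w + 35)/(w^2 + 11*w + 28)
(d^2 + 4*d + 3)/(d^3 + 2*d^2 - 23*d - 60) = (d + 1)/(d^2 - d - 20)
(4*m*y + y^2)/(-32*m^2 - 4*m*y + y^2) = y/(-8*m + y)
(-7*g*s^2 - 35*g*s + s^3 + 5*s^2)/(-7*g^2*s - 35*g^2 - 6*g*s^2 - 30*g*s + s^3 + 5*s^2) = s/(g + s)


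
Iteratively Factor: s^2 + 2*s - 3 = (s - 1)*(s + 3)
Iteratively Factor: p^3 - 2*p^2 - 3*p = (p)*(p^2 - 2*p - 3) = p*(p - 3)*(p + 1)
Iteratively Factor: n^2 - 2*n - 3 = (n + 1)*(n - 3)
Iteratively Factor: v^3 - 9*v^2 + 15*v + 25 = (v - 5)*(v^2 - 4*v - 5) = (v - 5)^2*(v + 1)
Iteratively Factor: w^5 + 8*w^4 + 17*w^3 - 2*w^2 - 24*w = (w + 2)*(w^4 + 6*w^3 + 5*w^2 - 12*w) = (w - 1)*(w + 2)*(w^3 + 7*w^2 + 12*w) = w*(w - 1)*(w + 2)*(w^2 + 7*w + 12) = w*(w - 1)*(w + 2)*(w + 3)*(w + 4)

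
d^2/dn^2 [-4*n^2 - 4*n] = -8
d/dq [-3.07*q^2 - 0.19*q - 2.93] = -6.14*q - 0.19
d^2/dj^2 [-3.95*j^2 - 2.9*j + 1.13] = -7.90000000000000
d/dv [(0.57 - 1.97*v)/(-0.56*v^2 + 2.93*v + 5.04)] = (-1.1032*v^2 + 0.6384*v - 11.5989)/(0.3136*v^4 - 3.2816*v^3 + 2.9401*v^2 + 29.5344*v + 25.4016)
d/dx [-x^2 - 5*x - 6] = -2*x - 5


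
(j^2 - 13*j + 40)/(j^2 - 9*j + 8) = (j - 5)/(j - 1)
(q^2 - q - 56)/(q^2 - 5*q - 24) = (q + 7)/(q + 3)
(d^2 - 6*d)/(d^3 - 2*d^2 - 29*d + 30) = d/(d^2 + 4*d - 5)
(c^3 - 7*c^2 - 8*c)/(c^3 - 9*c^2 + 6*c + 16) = c/(c - 2)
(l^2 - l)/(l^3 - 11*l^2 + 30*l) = (l - 1)/(l^2 - 11*l + 30)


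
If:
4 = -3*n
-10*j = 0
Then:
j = 0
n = -4/3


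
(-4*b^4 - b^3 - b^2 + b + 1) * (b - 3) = -4*b^5 + 11*b^4 + 2*b^3 + 4*b^2 - 2*b - 3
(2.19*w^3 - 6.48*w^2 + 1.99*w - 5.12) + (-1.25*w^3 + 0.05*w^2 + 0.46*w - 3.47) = 0.94*w^3 - 6.43*w^2 + 2.45*w - 8.59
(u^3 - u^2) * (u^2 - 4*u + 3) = u^5 - 5*u^4 + 7*u^3 - 3*u^2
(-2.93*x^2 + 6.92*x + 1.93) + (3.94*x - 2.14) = -2.93*x^2 + 10.86*x - 0.21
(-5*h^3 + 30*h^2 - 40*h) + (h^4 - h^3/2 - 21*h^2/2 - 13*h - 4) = h^4 - 11*h^3/2 + 39*h^2/2 - 53*h - 4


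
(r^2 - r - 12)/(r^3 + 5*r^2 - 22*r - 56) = (r + 3)/(r^2 + 9*r + 14)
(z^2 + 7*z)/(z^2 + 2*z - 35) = z/(z - 5)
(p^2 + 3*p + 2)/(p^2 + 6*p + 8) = (p + 1)/(p + 4)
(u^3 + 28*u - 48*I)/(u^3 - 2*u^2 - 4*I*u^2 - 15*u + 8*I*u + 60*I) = (u^2 + 4*I*u + 12)/(u^2 - 2*u - 15)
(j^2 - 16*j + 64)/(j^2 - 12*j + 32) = (j - 8)/(j - 4)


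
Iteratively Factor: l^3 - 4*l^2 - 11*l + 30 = (l - 5)*(l^2 + l - 6) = (l - 5)*(l - 2)*(l + 3)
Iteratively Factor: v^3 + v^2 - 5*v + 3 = (v - 1)*(v^2 + 2*v - 3) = (v - 1)*(v + 3)*(v - 1)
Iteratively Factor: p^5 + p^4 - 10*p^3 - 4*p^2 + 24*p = (p + 2)*(p^4 - p^3 - 8*p^2 + 12*p) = p*(p + 2)*(p^3 - p^2 - 8*p + 12) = p*(p + 2)*(p + 3)*(p^2 - 4*p + 4) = p*(p - 2)*(p + 2)*(p + 3)*(p - 2)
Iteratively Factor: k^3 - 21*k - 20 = (k + 1)*(k^2 - k - 20) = (k - 5)*(k + 1)*(k + 4)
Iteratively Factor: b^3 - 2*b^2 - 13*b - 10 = (b + 2)*(b^2 - 4*b - 5) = (b - 5)*(b + 2)*(b + 1)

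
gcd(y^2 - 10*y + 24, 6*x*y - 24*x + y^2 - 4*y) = y - 4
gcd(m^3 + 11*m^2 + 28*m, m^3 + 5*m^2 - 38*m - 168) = m^2 + 11*m + 28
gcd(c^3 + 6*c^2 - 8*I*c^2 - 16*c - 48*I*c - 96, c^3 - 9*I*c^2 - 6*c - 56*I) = c - 4*I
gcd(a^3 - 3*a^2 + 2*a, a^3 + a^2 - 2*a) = a^2 - a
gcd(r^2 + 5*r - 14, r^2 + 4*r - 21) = r + 7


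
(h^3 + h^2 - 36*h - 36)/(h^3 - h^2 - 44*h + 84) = (h^2 + 7*h + 6)/(h^2 + 5*h - 14)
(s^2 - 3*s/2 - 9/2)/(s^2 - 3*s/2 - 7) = (-2*s^2 + 3*s + 9)/(-2*s^2 + 3*s + 14)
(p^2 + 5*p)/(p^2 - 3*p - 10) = p*(p + 5)/(p^2 - 3*p - 10)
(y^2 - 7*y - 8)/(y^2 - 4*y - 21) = (-y^2 + 7*y + 8)/(-y^2 + 4*y + 21)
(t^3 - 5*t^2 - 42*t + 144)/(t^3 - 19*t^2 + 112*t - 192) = (t + 6)/(t - 8)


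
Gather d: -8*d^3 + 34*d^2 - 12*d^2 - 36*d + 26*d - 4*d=-8*d^3 + 22*d^2 - 14*d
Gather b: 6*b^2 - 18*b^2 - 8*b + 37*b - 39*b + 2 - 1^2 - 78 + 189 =-12*b^2 - 10*b + 112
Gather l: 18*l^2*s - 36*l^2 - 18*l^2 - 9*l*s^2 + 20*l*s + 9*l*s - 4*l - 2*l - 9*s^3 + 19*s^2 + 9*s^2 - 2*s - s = l^2*(18*s - 54) + l*(-9*s^2 + 29*s - 6) - 9*s^3 + 28*s^2 - 3*s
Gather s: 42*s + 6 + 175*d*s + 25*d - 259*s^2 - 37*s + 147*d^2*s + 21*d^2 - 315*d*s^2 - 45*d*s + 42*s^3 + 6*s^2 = 21*d^2 + 25*d + 42*s^3 + s^2*(-315*d - 253) + s*(147*d^2 + 130*d + 5) + 6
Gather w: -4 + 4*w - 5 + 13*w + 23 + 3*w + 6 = 20*w + 20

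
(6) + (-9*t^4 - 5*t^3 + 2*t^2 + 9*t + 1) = -9*t^4 - 5*t^3 + 2*t^2 + 9*t + 7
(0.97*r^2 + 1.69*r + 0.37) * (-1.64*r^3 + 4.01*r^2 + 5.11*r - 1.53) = -1.5908*r^5 + 1.1181*r^4 + 11.1268*r^3 + 8.6355*r^2 - 0.695*r - 0.5661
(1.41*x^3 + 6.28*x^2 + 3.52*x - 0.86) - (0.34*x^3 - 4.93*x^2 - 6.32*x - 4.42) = 1.07*x^3 + 11.21*x^2 + 9.84*x + 3.56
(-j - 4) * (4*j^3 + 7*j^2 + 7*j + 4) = -4*j^4 - 23*j^3 - 35*j^2 - 32*j - 16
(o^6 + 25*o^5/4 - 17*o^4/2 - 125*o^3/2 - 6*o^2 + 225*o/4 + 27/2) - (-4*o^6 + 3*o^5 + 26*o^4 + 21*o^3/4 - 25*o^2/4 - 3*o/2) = 5*o^6 + 13*o^5/4 - 69*o^4/2 - 271*o^3/4 + o^2/4 + 231*o/4 + 27/2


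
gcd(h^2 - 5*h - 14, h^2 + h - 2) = h + 2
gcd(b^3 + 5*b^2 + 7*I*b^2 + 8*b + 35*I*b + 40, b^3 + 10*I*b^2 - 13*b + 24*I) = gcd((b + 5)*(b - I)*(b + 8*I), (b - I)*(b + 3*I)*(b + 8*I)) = b^2 + 7*I*b + 8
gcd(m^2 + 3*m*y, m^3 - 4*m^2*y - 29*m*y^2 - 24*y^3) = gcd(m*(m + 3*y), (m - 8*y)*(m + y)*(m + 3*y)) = m + 3*y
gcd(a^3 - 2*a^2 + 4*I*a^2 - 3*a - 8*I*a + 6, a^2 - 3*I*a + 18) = a + 3*I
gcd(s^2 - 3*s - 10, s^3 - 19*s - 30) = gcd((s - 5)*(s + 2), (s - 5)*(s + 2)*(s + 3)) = s^2 - 3*s - 10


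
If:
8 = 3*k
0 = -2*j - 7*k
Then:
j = -28/3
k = 8/3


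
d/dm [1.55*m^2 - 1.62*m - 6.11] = 3.1*m - 1.62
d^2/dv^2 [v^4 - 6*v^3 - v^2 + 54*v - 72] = 12*v^2 - 36*v - 2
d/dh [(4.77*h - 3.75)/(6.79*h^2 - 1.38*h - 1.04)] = (-32.3883*h^2 + 50.925*h - 10.1358)/(46.1041*h^4 - 18.7404*h^3 - 12.2188*h^2 + 2.8704*h + 1.0816)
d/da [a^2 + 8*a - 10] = 2*a + 8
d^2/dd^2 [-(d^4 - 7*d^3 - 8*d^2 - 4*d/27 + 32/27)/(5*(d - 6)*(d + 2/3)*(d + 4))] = 16*(-11*d^3 + 453*d^2 - 1698*d + 4756)/(45*(d^6 - 6*d^5 - 60*d^4 + 280*d^3 + 1440*d^2 - 3456*d - 13824))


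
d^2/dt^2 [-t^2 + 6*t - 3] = -2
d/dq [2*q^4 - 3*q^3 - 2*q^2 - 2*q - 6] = 8*q^3 - 9*q^2 - 4*q - 2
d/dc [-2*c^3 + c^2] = 2*c*(1 - 3*c)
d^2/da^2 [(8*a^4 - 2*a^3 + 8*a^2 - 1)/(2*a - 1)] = 4*(48*a^4 - 68*a^3 + 30*a^2 - 3*a + 2)/(8*a^3 - 12*a^2 + 6*a - 1)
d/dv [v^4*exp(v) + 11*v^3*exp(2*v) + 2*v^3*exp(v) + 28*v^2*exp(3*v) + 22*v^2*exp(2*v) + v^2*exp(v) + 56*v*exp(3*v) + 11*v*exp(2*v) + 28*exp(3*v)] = (v^4 + 22*v^3*exp(v) + 6*v^3 + 84*v^2*exp(2*v) + 77*v^2*exp(v) + 7*v^2 + 224*v*exp(2*v) + 66*v*exp(v) + 2*v + 140*exp(2*v) + 11*exp(v))*exp(v)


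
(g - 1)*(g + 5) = g^2 + 4*g - 5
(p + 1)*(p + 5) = p^2 + 6*p + 5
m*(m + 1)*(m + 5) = m^3 + 6*m^2 + 5*m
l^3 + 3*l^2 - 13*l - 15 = (l - 3)*(l + 1)*(l + 5)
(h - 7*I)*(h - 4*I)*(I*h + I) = I*h^3 + 11*h^2 + I*h^2 + 11*h - 28*I*h - 28*I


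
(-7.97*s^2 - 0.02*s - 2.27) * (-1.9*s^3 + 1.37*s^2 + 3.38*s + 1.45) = 15.143*s^5 - 10.8809*s^4 - 22.653*s^3 - 14.734*s^2 - 7.7016*s - 3.2915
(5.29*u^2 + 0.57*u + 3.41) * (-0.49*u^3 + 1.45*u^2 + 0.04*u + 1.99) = -2.5921*u^5 + 7.3912*u^4 - 0.6328*u^3 + 15.4944*u^2 + 1.2707*u + 6.7859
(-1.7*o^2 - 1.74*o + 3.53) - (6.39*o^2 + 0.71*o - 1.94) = -8.09*o^2 - 2.45*o + 5.47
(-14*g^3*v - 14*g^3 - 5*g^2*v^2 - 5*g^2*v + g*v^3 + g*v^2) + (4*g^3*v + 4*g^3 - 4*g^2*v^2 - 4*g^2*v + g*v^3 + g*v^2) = -10*g^3*v - 10*g^3 - 9*g^2*v^2 - 9*g^2*v + 2*g*v^3 + 2*g*v^2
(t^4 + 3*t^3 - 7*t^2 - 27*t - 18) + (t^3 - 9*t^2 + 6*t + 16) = t^4 + 4*t^3 - 16*t^2 - 21*t - 2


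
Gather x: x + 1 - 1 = x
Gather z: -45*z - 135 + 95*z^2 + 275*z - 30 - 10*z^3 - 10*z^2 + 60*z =-10*z^3 + 85*z^2 + 290*z - 165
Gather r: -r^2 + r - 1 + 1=-r^2 + r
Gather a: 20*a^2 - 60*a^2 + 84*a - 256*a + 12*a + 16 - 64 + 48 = -40*a^2 - 160*a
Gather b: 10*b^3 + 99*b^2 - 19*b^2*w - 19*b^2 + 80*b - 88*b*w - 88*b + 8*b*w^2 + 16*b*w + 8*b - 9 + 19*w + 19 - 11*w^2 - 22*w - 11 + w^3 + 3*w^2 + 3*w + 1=10*b^3 + b^2*(80 - 19*w) + b*(8*w^2 - 72*w) + w^3 - 8*w^2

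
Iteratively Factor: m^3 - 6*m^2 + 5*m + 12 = (m + 1)*(m^2 - 7*m + 12) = (m - 3)*(m + 1)*(m - 4)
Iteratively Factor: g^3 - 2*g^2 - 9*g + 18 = (g + 3)*(g^2 - 5*g + 6) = (g - 2)*(g + 3)*(g - 3)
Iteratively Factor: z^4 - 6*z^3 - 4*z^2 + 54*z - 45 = (z - 3)*(z^3 - 3*z^2 - 13*z + 15) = (z - 3)*(z - 1)*(z^2 - 2*z - 15) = (z - 5)*(z - 3)*(z - 1)*(z + 3)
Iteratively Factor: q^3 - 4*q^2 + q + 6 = (q + 1)*(q^2 - 5*q + 6) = (q - 3)*(q + 1)*(q - 2)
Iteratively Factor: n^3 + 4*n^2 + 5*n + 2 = (n + 2)*(n^2 + 2*n + 1) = (n + 1)*(n + 2)*(n + 1)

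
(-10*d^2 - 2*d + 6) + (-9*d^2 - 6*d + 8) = -19*d^2 - 8*d + 14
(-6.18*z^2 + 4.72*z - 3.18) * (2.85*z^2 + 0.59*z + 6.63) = -17.613*z^4 + 9.8058*z^3 - 47.2516*z^2 + 29.4174*z - 21.0834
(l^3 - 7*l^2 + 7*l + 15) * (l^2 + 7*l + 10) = l^5 - 32*l^3 - 6*l^2 + 175*l + 150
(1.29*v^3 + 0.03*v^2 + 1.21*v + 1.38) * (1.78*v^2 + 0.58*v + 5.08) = 2.2962*v^5 + 0.8016*v^4 + 8.7244*v^3 + 3.3106*v^2 + 6.9472*v + 7.0104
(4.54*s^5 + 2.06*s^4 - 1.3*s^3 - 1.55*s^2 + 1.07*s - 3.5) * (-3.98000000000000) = -18.0692*s^5 - 8.1988*s^4 + 5.174*s^3 + 6.169*s^2 - 4.2586*s + 13.93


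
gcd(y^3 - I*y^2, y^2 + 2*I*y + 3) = y - I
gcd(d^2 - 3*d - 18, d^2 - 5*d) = 1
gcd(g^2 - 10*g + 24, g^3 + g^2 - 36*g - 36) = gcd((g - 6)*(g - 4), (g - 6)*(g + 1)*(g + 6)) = g - 6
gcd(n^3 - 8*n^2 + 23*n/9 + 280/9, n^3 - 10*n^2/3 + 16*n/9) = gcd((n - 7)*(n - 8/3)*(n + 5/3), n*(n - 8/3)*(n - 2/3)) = n - 8/3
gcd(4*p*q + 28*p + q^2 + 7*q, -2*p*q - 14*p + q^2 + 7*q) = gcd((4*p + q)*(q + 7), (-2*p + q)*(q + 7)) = q + 7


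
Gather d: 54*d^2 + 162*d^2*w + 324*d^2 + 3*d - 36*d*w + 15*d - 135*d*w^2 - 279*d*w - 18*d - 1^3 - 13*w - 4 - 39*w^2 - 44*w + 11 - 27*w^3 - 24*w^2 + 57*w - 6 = d^2*(162*w + 378) + d*(-135*w^2 - 315*w) - 27*w^3 - 63*w^2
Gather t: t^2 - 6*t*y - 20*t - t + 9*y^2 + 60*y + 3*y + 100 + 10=t^2 + t*(-6*y - 21) + 9*y^2 + 63*y + 110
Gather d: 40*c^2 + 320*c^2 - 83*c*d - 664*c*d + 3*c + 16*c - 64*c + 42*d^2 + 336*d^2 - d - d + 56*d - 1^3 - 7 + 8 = 360*c^2 - 45*c + 378*d^2 + d*(54 - 747*c)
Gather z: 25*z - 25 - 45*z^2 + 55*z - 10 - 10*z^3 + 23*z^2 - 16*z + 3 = -10*z^3 - 22*z^2 + 64*z - 32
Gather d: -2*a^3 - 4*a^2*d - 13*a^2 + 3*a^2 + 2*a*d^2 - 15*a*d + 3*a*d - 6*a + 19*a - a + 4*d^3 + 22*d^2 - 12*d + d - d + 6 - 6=-2*a^3 - 10*a^2 + 12*a + 4*d^3 + d^2*(2*a + 22) + d*(-4*a^2 - 12*a - 12)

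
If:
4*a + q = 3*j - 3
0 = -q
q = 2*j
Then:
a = -3/4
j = 0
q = 0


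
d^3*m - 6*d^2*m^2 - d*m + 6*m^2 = (d - 1)*(d - 6*m)*(d*m + m)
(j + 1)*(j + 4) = j^2 + 5*j + 4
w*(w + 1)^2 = w^3 + 2*w^2 + w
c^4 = c^4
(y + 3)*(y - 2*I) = y^2 + 3*y - 2*I*y - 6*I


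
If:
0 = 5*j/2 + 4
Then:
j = -8/5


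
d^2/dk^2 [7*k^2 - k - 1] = 14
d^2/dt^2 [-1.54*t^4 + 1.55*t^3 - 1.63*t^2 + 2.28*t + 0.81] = -18.48*t^2 + 9.3*t - 3.26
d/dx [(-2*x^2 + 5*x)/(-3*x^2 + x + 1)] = (13*x^2 - 4*x + 5)/(9*x^4 - 6*x^3 - 5*x^2 + 2*x + 1)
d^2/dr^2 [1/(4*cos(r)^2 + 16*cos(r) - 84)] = (-4*sin(r)^4 + 102*sin(r)^2 - 69*cos(r) - 3*cos(3*r) - 24)/(4*(cos(r) - 3)^3*(cos(r) + 7)^3)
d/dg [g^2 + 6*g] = 2*g + 6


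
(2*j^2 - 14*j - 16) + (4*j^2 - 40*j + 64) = 6*j^2 - 54*j + 48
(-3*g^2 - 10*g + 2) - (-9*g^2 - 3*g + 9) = 6*g^2 - 7*g - 7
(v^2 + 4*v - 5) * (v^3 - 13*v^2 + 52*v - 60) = v^5 - 9*v^4 - 5*v^3 + 213*v^2 - 500*v + 300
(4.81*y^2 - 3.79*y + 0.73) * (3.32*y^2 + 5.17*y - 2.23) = 15.9692*y^4 + 12.2849*y^3 - 27.897*y^2 + 12.2258*y - 1.6279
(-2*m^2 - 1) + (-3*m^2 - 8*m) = -5*m^2 - 8*m - 1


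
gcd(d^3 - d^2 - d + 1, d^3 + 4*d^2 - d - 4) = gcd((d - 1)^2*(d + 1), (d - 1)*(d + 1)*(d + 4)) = d^2 - 1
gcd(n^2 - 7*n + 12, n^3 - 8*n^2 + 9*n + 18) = n - 3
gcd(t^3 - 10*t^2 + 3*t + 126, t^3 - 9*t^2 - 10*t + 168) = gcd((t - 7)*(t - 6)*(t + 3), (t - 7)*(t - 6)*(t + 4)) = t^2 - 13*t + 42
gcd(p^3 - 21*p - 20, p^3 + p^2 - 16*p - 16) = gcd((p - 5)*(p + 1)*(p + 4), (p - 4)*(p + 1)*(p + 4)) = p^2 + 5*p + 4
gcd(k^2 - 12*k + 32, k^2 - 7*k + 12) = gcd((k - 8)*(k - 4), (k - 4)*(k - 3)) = k - 4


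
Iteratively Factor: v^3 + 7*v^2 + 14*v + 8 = (v + 4)*(v^2 + 3*v + 2) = (v + 1)*(v + 4)*(v + 2)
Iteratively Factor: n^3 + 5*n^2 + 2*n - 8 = (n + 2)*(n^2 + 3*n - 4) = (n + 2)*(n + 4)*(n - 1)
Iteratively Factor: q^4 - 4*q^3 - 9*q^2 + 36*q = (q)*(q^3 - 4*q^2 - 9*q + 36) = q*(q + 3)*(q^2 - 7*q + 12) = q*(q - 4)*(q + 3)*(q - 3)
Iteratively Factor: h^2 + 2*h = (h + 2)*(h)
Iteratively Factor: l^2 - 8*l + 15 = (l - 5)*(l - 3)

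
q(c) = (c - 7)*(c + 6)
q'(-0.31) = -1.62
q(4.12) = -29.15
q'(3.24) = 5.48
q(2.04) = -39.88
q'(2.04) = 3.08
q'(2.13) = 3.26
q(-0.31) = -41.59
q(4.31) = -27.73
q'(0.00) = -1.00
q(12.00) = 90.00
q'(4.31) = 7.62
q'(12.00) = 23.00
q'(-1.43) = -3.86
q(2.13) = -39.59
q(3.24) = -34.74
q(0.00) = -42.00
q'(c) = 2*c - 1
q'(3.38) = 5.76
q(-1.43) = -38.53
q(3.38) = -33.96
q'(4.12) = 7.24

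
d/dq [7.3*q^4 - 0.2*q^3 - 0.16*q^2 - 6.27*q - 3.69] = 29.2*q^3 - 0.6*q^2 - 0.32*q - 6.27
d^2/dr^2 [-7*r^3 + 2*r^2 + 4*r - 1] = 4 - 42*r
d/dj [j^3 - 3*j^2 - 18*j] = 3*j^2 - 6*j - 18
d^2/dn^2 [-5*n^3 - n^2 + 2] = -30*n - 2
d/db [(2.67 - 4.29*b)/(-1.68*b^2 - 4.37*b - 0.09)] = (-7.2072*b^2 + 8.9712*b + 12.054)/(2.8224*b^4 + 14.6832*b^3 + 19.3993*b^2 + 0.7866*b + 0.0081)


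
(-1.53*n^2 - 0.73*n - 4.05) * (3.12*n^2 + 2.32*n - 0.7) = -4.7736*n^4 - 5.8272*n^3 - 13.2586*n^2 - 8.885*n + 2.835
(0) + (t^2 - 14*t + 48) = t^2 - 14*t + 48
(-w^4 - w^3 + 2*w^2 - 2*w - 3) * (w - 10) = -w^5 + 9*w^4 + 12*w^3 - 22*w^2 + 17*w + 30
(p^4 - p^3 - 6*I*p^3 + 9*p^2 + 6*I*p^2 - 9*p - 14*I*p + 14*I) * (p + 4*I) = p^5 - p^4 - 2*I*p^4 + 33*p^3 + 2*I*p^3 - 33*p^2 + 22*I*p^2 + 56*p - 22*I*p - 56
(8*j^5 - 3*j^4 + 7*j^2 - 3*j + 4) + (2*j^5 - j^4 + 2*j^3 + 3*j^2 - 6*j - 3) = 10*j^5 - 4*j^4 + 2*j^3 + 10*j^2 - 9*j + 1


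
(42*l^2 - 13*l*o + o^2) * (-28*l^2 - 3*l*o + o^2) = -1176*l^4 + 238*l^3*o + 53*l^2*o^2 - 16*l*o^3 + o^4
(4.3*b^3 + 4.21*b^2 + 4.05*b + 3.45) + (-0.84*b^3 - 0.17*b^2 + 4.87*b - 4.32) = 3.46*b^3 + 4.04*b^2 + 8.92*b - 0.87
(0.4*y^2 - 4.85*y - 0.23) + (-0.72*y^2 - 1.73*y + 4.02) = -0.32*y^2 - 6.58*y + 3.79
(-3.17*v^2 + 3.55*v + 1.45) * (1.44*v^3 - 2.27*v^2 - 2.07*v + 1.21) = -4.5648*v^5 + 12.3079*v^4 + 0.591399999999999*v^3 - 14.4757*v^2 + 1.294*v + 1.7545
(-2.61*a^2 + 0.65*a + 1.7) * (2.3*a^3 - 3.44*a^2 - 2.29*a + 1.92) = -6.003*a^5 + 10.4734*a^4 + 7.6509*a^3 - 12.3477*a^2 - 2.645*a + 3.264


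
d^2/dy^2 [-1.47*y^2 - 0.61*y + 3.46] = -2.94000000000000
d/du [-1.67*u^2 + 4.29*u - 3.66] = 4.29 - 3.34*u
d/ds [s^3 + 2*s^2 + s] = 3*s^2 + 4*s + 1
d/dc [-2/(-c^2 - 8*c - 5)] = 4*(-c - 4)/(c^2 + 8*c + 5)^2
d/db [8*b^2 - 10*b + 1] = 16*b - 10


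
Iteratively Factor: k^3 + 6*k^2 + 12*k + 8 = (k + 2)*(k^2 + 4*k + 4) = (k + 2)^2*(k + 2)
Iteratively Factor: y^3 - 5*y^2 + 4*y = (y - 4)*(y^2 - y) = y*(y - 4)*(y - 1)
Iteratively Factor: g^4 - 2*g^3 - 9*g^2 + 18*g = (g - 3)*(g^3 + g^2 - 6*g) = (g - 3)*(g + 3)*(g^2 - 2*g) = (g - 3)*(g - 2)*(g + 3)*(g)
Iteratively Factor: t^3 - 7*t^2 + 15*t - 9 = (t - 3)*(t^2 - 4*t + 3) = (t - 3)^2*(t - 1)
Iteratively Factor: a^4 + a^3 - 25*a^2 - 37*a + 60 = (a + 3)*(a^3 - 2*a^2 - 19*a + 20) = (a + 3)*(a + 4)*(a^2 - 6*a + 5) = (a - 1)*(a + 3)*(a + 4)*(a - 5)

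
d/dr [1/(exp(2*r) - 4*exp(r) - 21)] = 2*(2 - exp(r))*exp(r)/(-exp(2*r) + 4*exp(r) + 21)^2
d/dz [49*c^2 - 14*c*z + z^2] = -14*c + 2*z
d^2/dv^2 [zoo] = 0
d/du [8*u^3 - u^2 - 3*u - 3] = 24*u^2 - 2*u - 3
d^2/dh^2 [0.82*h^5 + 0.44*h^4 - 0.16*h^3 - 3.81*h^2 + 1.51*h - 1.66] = 16.4*h^3 + 5.28*h^2 - 0.96*h - 7.62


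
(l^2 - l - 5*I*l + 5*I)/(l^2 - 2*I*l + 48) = (l^2 - l - 5*I*l + 5*I)/(l^2 - 2*I*l + 48)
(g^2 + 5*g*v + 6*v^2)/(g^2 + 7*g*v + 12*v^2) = (g + 2*v)/(g + 4*v)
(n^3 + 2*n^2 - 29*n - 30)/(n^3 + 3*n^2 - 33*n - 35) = (n + 6)/(n + 7)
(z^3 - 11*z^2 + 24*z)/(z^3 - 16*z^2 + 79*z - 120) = z/(z - 5)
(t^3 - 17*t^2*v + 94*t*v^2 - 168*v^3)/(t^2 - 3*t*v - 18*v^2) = (t^2 - 11*t*v + 28*v^2)/(t + 3*v)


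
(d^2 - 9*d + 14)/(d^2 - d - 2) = (d - 7)/(d + 1)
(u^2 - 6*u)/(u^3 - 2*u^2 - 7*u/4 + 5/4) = 4*u*(u - 6)/(4*u^3 - 8*u^2 - 7*u + 5)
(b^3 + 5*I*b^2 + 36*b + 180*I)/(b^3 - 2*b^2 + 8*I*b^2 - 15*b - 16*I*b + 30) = (b^2 + 36)/(b^2 + b*(-2 + 3*I) - 6*I)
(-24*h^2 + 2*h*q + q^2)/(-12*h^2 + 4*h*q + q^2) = (-4*h + q)/(-2*h + q)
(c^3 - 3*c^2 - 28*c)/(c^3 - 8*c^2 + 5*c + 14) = c*(c + 4)/(c^2 - c - 2)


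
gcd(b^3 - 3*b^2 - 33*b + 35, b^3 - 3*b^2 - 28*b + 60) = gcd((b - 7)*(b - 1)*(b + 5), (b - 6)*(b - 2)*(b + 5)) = b + 5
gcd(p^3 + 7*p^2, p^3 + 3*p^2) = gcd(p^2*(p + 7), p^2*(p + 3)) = p^2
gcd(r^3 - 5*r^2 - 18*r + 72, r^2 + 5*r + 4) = r + 4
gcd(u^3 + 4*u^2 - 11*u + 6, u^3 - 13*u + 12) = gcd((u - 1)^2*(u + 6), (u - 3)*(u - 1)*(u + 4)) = u - 1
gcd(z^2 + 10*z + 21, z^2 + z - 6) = z + 3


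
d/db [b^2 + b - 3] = 2*b + 1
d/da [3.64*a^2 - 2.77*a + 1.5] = 7.28*a - 2.77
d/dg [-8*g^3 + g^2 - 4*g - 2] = -24*g^2 + 2*g - 4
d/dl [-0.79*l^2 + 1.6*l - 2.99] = 1.6 - 1.58*l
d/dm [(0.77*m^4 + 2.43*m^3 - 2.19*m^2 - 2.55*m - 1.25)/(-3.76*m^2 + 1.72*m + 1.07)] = (-5.7904*m^5 - 5.1636*m^4 + 11.6548*m^3 - 5.5545*m^2 - 14.0866*m - 0.5785)/(14.1376*m^4 - 12.9344*m^3 - 5.088*m^2 + 3.6808*m + 1.1449)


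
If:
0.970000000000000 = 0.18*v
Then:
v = 5.39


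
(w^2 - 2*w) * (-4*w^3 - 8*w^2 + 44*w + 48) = -4*w^5 + 60*w^3 - 40*w^2 - 96*w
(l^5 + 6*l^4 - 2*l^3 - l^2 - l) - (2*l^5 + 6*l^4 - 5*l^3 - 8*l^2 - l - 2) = -l^5 + 3*l^3 + 7*l^2 + 2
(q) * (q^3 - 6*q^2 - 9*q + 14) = q^4 - 6*q^3 - 9*q^2 + 14*q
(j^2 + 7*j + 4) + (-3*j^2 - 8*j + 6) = -2*j^2 - j + 10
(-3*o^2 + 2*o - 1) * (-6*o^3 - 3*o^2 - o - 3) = 18*o^5 - 3*o^4 + 3*o^3 + 10*o^2 - 5*o + 3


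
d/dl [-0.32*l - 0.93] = -0.320000000000000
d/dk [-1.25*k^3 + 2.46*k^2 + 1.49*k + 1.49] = -3.75*k^2 + 4.92*k + 1.49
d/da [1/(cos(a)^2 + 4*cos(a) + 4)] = 2*sin(a)/(cos(a) + 2)^3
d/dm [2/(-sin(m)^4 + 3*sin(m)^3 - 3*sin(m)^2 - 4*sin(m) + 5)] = 2*(4*sin(m)^3 - 9*sin(m)^2 + 6*sin(m) + 4)*cos(m)/((sin(m) - 1)^2*(sin(m)^3 - 2*sin(m)^2 + sin(m) + 5)^2)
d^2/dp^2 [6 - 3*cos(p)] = 3*cos(p)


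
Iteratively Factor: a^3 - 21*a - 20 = (a - 5)*(a^2 + 5*a + 4) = (a - 5)*(a + 4)*(a + 1)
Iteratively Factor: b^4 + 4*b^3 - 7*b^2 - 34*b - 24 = (b + 1)*(b^3 + 3*b^2 - 10*b - 24) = (b + 1)*(b + 2)*(b^2 + b - 12) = (b + 1)*(b + 2)*(b + 4)*(b - 3)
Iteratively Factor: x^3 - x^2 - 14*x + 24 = (x - 3)*(x^2 + 2*x - 8) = (x - 3)*(x - 2)*(x + 4)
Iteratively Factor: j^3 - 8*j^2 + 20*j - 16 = (j - 4)*(j^2 - 4*j + 4) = (j - 4)*(j - 2)*(j - 2)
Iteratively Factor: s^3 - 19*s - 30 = (s - 5)*(s^2 + 5*s + 6) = (s - 5)*(s + 3)*(s + 2)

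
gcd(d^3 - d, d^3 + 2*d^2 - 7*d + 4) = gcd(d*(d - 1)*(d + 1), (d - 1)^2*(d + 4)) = d - 1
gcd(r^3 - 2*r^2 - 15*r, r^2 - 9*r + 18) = 1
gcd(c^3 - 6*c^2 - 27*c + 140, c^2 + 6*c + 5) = c + 5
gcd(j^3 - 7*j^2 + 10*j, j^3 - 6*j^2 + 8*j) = j^2 - 2*j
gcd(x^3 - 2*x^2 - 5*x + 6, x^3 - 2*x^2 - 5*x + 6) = x^3 - 2*x^2 - 5*x + 6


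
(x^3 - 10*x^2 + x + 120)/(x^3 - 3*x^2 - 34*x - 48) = (x - 5)/(x + 2)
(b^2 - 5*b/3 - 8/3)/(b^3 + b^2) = (b - 8/3)/b^2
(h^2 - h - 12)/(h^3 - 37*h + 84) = (h + 3)/(h^2 + 4*h - 21)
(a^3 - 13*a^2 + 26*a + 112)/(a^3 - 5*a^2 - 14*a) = (a - 8)/a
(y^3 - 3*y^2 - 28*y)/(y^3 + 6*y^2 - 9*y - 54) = y*(y^2 - 3*y - 28)/(y^3 + 6*y^2 - 9*y - 54)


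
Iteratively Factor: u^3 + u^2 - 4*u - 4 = (u - 2)*(u^2 + 3*u + 2) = (u - 2)*(u + 1)*(u + 2)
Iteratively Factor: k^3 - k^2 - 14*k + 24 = (k + 4)*(k^2 - 5*k + 6) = (k - 2)*(k + 4)*(k - 3)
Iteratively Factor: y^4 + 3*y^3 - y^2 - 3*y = (y + 1)*(y^3 + 2*y^2 - 3*y) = (y + 1)*(y + 3)*(y^2 - y) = y*(y + 1)*(y + 3)*(y - 1)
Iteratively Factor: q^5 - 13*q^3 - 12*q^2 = (q + 3)*(q^4 - 3*q^3 - 4*q^2) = q*(q + 3)*(q^3 - 3*q^2 - 4*q) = q*(q + 1)*(q + 3)*(q^2 - 4*q) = q*(q - 4)*(q + 1)*(q + 3)*(q)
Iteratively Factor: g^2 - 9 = (g - 3)*(g + 3)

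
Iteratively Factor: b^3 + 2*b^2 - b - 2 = (b + 2)*(b^2 - 1) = (b + 1)*(b + 2)*(b - 1)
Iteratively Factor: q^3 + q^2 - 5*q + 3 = (q - 1)*(q^2 + 2*q - 3) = (q - 1)^2*(q + 3)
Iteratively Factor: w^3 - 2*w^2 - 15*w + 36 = (w + 4)*(w^2 - 6*w + 9) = (w - 3)*(w + 4)*(w - 3)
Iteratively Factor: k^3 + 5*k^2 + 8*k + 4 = (k + 1)*(k^2 + 4*k + 4) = (k + 1)*(k + 2)*(k + 2)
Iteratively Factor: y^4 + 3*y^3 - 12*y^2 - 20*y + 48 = (y + 4)*(y^3 - y^2 - 8*y + 12) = (y - 2)*(y + 4)*(y^2 + y - 6) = (y - 2)*(y + 3)*(y + 4)*(y - 2)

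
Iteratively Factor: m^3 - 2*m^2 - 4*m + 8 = (m + 2)*(m^2 - 4*m + 4) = (m - 2)*(m + 2)*(m - 2)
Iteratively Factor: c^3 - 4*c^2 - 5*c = (c + 1)*(c^2 - 5*c) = c*(c + 1)*(c - 5)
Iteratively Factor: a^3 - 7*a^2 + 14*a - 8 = (a - 1)*(a^2 - 6*a + 8) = (a - 2)*(a - 1)*(a - 4)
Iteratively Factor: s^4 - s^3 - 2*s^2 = (s - 2)*(s^3 + s^2) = s*(s - 2)*(s^2 + s) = s*(s - 2)*(s + 1)*(s)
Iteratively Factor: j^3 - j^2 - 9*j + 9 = (j + 3)*(j^2 - 4*j + 3) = (j - 1)*(j + 3)*(j - 3)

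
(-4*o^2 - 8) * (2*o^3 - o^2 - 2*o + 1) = -8*o^5 + 4*o^4 - 8*o^3 + 4*o^2 + 16*o - 8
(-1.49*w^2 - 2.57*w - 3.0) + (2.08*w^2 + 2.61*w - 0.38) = 0.59*w^2 + 0.04*w - 3.38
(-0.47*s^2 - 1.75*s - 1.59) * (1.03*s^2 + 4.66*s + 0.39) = -0.4841*s^4 - 3.9927*s^3 - 9.976*s^2 - 8.0919*s - 0.6201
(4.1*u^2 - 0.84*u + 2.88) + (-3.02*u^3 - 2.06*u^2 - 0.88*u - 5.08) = -3.02*u^3 + 2.04*u^2 - 1.72*u - 2.2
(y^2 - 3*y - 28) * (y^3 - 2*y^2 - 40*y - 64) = y^5 - 5*y^4 - 62*y^3 + 112*y^2 + 1312*y + 1792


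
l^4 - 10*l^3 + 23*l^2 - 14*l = l*(l - 7)*(l - 2)*(l - 1)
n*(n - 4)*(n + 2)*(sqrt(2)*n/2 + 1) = sqrt(2)*n^4/2 - sqrt(2)*n^3 + n^3 - 4*sqrt(2)*n^2 - 2*n^2 - 8*n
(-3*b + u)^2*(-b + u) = -9*b^3 + 15*b^2*u - 7*b*u^2 + u^3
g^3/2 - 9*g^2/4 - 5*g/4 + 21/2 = (g/2 + 1)*(g - 7/2)*(g - 3)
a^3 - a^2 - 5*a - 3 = (a - 3)*(a + 1)^2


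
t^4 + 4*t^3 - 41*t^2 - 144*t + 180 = (t - 6)*(t - 1)*(t + 5)*(t + 6)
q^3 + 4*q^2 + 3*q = q*(q + 1)*(q + 3)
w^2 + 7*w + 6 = (w + 1)*(w + 6)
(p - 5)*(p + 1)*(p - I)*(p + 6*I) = p^4 - 4*p^3 + 5*I*p^3 + p^2 - 20*I*p^2 - 24*p - 25*I*p - 30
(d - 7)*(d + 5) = d^2 - 2*d - 35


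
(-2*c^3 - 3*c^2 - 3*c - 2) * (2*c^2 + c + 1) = -4*c^5 - 8*c^4 - 11*c^3 - 10*c^2 - 5*c - 2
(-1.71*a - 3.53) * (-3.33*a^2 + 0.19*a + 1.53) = 5.6943*a^3 + 11.43*a^2 - 3.287*a - 5.4009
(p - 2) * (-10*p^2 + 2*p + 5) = -10*p^3 + 22*p^2 + p - 10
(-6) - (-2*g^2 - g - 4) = 2*g^2 + g - 2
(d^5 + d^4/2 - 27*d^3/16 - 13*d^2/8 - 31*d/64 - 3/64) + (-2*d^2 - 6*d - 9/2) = d^5 + d^4/2 - 27*d^3/16 - 29*d^2/8 - 415*d/64 - 291/64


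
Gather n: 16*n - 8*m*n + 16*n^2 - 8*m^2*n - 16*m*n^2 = n^2*(16 - 16*m) + n*(-8*m^2 - 8*m + 16)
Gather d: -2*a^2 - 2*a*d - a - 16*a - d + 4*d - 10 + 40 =-2*a^2 - 17*a + d*(3 - 2*a) + 30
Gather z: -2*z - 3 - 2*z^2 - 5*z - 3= -2*z^2 - 7*z - 6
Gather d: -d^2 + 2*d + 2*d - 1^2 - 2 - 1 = -d^2 + 4*d - 4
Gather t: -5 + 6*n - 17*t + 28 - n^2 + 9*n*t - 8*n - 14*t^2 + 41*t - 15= -n^2 - 2*n - 14*t^2 + t*(9*n + 24) + 8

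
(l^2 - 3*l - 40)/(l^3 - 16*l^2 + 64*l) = (l + 5)/(l*(l - 8))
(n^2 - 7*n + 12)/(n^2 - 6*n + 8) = (n - 3)/(n - 2)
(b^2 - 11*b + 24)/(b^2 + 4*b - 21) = (b - 8)/(b + 7)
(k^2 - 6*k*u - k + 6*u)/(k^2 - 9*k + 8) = (k - 6*u)/(k - 8)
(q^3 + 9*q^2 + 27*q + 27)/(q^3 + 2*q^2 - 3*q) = (q^2 + 6*q + 9)/(q*(q - 1))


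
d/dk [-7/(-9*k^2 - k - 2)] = 7*(-18*k - 1)/(9*k^2 + k + 2)^2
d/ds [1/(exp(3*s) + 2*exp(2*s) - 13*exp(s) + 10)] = (-3*exp(2*s) - 4*exp(s) + 13)*exp(s)/(exp(3*s) + 2*exp(2*s) - 13*exp(s) + 10)^2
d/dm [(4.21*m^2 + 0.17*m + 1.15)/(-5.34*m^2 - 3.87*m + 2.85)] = (-15.3849*m^2 + 36.279*m + 4.935)/(28.5156*m^4 + 41.3316*m^3 - 15.4611*m^2 - 22.059*m + 8.1225)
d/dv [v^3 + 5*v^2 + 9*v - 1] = 3*v^2 + 10*v + 9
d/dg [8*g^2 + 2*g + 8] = 16*g + 2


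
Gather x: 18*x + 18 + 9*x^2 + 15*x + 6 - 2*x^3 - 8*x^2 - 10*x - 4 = -2*x^3 + x^2 + 23*x + 20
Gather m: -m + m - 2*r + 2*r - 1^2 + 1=0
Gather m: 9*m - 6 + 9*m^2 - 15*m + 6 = 9*m^2 - 6*m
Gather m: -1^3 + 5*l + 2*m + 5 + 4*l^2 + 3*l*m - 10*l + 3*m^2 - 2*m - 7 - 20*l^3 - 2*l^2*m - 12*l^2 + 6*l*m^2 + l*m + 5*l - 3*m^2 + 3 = -20*l^3 - 8*l^2 + 6*l*m^2 + m*(-2*l^2 + 4*l)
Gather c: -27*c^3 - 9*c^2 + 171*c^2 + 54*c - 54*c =-27*c^3 + 162*c^2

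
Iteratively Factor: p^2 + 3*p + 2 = (p + 1)*(p + 2)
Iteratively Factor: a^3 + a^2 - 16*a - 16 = (a - 4)*(a^2 + 5*a + 4) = (a - 4)*(a + 4)*(a + 1)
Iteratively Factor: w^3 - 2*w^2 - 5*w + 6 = (w + 2)*(w^2 - 4*w + 3) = (w - 3)*(w + 2)*(w - 1)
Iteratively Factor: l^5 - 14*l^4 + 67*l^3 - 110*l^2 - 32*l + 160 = (l + 1)*(l^4 - 15*l^3 + 82*l^2 - 192*l + 160) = (l - 5)*(l + 1)*(l^3 - 10*l^2 + 32*l - 32) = (l - 5)*(l - 4)*(l + 1)*(l^2 - 6*l + 8) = (l - 5)*(l - 4)*(l - 2)*(l + 1)*(l - 4)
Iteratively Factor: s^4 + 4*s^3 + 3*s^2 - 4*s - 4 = (s - 1)*(s^3 + 5*s^2 + 8*s + 4) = (s - 1)*(s + 2)*(s^2 + 3*s + 2) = (s - 1)*(s + 1)*(s + 2)*(s + 2)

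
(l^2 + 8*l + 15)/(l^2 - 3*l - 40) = (l + 3)/(l - 8)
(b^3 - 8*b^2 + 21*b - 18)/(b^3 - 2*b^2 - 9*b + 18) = (b - 3)/(b + 3)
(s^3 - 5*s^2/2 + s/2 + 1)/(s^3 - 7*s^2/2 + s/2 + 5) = (2*s^2 - s - 1)/(2*s^2 - 3*s - 5)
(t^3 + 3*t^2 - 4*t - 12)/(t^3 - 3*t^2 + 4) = (t^2 + 5*t + 6)/(t^2 - t - 2)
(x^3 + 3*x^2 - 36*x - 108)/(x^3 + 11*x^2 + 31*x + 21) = (x^2 - 36)/(x^2 + 8*x + 7)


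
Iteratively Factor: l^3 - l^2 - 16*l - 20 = (l + 2)*(l^2 - 3*l - 10) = (l + 2)^2*(l - 5)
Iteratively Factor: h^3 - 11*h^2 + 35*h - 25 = (h - 5)*(h^2 - 6*h + 5) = (h - 5)*(h - 1)*(h - 5)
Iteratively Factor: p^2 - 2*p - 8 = (p - 4)*(p + 2)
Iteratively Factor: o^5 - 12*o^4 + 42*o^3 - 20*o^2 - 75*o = (o)*(o^4 - 12*o^3 + 42*o^2 - 20*o - 75) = o*(o - 5)*(o^3 - 7*o^2 + 7*o + 15) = o*(o - 5)*(o + 1)*(o^2 - 8*o + 15) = o*(o - 5)*(o - 3)*(o + 1)*(o - 5)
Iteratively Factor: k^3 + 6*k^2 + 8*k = (k)*(k^2 + 6*k + 8) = k*(k + 2)*(k + 4)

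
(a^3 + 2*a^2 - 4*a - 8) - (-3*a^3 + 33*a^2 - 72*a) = 4*a^3 - 31*a^2 + 68*a - 8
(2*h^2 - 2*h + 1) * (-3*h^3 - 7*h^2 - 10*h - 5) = -6*h^5 - 8*h^4 - 9*h^3 + 3*h^2 - 5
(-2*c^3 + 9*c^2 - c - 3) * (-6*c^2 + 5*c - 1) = 12*c^5 - 64*c^4 + 53*c^3 + 4*c^2 - 14*c + 3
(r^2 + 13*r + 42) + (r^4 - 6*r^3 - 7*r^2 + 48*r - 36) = r^4 - 6*r^3 - 6*r^2 + 61*r + 6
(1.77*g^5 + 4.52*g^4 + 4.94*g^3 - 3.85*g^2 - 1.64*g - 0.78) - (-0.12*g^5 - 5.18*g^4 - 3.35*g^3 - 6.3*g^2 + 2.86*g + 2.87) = 1.89*g^5 + 9.7*g^4 + 8.29*g^3 + 2.45*g^2 - 4.5*g - 3.65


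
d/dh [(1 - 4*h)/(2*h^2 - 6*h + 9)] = 2*(4*h^2 - 2*h - 15)/(4*h^4 - 24*h^3 + 72*h^2 - 108*h + 81)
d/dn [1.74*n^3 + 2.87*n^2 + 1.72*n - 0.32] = 5.22*n^2 + 5.74*n + 1.72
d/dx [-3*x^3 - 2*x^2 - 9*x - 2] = -9*x^2 - 4*x - 9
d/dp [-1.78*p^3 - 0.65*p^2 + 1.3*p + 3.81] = -5.34*p^2 - 1.3*p + 1.3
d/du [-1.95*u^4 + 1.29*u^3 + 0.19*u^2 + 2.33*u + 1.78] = -7.8*u^3 + 3.87*u^2 + 0.38*u + 2.33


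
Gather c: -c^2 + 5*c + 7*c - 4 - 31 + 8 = -c^2 + 12*c - 27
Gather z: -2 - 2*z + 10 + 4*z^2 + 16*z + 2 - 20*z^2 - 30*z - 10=-16*z^2 - 16*z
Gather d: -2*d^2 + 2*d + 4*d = -2*d^2 + 6*d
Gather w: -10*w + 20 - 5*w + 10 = 30 - 15*w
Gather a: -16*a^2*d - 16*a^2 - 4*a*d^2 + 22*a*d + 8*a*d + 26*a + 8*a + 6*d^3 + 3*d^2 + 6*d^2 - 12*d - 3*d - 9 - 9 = a^2*(-16*d - 16) + a*(-4*d^2 + 30*d + 34) + 6*d^3 + 9*d^2 - 15*d - 18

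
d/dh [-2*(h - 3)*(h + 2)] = 2 - 4*h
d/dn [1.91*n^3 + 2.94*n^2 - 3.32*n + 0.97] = 5.73*n^2 + 5.88*n - 3.32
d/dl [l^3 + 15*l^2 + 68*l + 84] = 3*l^2 + 30*l + 68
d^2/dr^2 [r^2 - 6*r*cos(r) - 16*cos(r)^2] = 6*r*cos(r) - 64*sin(r)^2 + 12*sin(r) + 34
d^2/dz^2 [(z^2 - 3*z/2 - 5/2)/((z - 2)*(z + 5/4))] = 12*(-8*z^3 - 60*z + 15)/(64*z^6 - 144*z^5 - 372*z^4 + 693*z^3 + 930*z^2 - 900*z - 1000)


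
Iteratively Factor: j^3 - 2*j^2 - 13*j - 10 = (j - 5)*(j^2 + 3*j + 2) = (j - 5)*(j + 1)*(j + 2)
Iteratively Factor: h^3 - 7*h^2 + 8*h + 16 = (h + 1)*(h^2 - 8*h + 16) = (h - 4)*(h + 1)*(h - 4)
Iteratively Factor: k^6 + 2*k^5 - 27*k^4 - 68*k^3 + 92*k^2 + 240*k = (k)*(k^5 + 2*k^4 - 27*k^3 - 68*k^2 + 92*k + 240) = k*(k - 5)*(k^4 + 7*k^3 + 8*k^2 - 28*k - 48) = k*(k - 5)*(k - 2)*(k^3 + 9*k^2 + 26*k + 24) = k*(k - 5)*(k - 2)*(k + 4)*(k^2 + 5*k + 6) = k*(k - 5)*(k - 2)*(k + 2)*(k + 4)*(k + 3)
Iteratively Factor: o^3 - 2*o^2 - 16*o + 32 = (o + 4)*(o^2 - 6*o + 8) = (o - 4)*(o + 4)*(o - 2)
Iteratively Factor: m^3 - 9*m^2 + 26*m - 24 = (m - 2)*(m^2 - 7*m + 12) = (m - 4)*(m - 2)*(m - 3)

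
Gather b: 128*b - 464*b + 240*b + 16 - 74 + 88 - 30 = -96*b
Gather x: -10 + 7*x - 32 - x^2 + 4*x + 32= -x^2 + 11*x - 10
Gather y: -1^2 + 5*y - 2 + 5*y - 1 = 10*y - 4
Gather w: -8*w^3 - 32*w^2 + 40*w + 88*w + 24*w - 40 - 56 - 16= -8*w^3 - 32*w^2 + 152*w - 112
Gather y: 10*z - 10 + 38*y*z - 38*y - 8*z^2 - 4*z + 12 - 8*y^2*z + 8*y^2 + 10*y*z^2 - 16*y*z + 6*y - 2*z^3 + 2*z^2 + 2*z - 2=y^2*(8 - 8*z) + y*(10*z^2 + 22*z - 32) - 2*z^3 - 6*z^2 + 8*z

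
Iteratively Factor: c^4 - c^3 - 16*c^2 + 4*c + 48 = (c - 2)*(c^3 + c^2 - 14*c - 24) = (c - 2)*(c + 3)*(c^2 - 2*c - 8) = (c - 2)*(c + 2)*(c + 3)*(c - 4)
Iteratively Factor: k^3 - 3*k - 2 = (k + 1)*(k^2 - k - 2) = (k - 2)*(k + 1)*(k + 1)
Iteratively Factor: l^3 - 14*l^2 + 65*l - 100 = (l - 5)*(l^2 - 9*l + 20) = (l - 5)*(l - 4)*(l - 5)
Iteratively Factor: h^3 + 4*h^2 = (h)*(h^2 + 4*h) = h^2*(h + 4)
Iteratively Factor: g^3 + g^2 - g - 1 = (g + 1)*(g^2 - 1) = (g - 1)*(g + 1)*(g + 1)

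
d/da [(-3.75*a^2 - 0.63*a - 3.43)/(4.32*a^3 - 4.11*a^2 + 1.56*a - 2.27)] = (16.2*a^4 + 5.4432*a^3 + 36.0135*a^2 - 11.1696*a + 6.7809)/(18.6624*a^6 - 35.5104*a^5 + 30.3705*a^4 - 32.436*a^3 + 21.093*a^2 - 7.0824*a + 5.1529)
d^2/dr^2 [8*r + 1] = 0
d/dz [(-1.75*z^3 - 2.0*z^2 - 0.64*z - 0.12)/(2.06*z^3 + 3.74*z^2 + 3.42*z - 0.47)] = (-2.425*z^4 - 9.33320000000001*z^3 - 1.2373*z^2 + 2.7776*z + 0.7112)/(4.2436*z^6 + 15.4088*z^5 + 28.078*z^4 + 23.6452*z^3 + 8.1808*z^2 - 3.2148*z + 0.2209)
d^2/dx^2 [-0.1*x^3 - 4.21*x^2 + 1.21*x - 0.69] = -0.6*x - 8.42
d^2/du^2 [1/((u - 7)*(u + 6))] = 2*((u - 7)^2 + (u - 7)*(u + 6) + (u + 6)^2)/((u - 7)^3*(u + 6)^3)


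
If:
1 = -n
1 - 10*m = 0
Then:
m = 1/10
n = -1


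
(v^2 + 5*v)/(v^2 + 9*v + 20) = v/(v + 4)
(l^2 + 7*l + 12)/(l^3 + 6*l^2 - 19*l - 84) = (l + 4)/(l^2 + 3*l - 28)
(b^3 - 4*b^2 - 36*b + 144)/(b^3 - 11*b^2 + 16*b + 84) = (b^2 + 2*b - 24)/(b^2 - 5*b - 14)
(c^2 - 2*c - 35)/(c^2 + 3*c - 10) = (c - 7)/(c - 2)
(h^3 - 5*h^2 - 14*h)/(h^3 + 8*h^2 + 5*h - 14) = h*(h - 7)/(h^2 + 6*h - 7)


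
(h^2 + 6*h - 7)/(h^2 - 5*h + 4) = (h + 7)/(h - 4)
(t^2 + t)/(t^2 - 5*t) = (t + 1)/(t - 5)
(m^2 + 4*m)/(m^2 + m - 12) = m/(m - 3)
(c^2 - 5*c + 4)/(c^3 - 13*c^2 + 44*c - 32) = 1/(c - 8)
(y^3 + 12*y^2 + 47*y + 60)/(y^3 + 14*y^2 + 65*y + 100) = (y + 3)/(y + 5)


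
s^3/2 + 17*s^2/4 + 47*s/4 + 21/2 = (s/2 + 1)*(s + 3)*(s + 7/2)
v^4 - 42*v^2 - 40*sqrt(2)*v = v*(v - 5*sqrt(2))*(v + sqrt(2))*(v + 4*sqrt(2))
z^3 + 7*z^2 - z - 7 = (z - 1)*(z + 1)*(z + 7)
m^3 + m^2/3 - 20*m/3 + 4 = (m - 2)*(m - 2/3)*(m + 3)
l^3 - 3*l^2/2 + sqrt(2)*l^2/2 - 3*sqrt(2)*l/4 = l*(l - 3/2)*(l + sqrt(2)/2)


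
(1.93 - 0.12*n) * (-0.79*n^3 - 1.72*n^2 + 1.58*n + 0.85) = 0.0948*n^4 - 1.3183*n^3 - 3.5092*n^2 + 2.9474*n + 1.6405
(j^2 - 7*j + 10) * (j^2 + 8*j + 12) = j^4 + j^3 - 34*j^2 - 4*j + 120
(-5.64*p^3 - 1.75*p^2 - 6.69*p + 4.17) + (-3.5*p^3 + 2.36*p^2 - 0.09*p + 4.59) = -9.14*p^3 + 0.61*p^2 - 6.78*p + 8.76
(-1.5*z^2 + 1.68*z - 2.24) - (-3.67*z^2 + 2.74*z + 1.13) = 2.17*z^2 - 1.06*z - 3.37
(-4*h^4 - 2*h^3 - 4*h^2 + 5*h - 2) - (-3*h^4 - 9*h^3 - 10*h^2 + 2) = -h^4 + 7*h^3 + 6*h^2 + 5*h - 4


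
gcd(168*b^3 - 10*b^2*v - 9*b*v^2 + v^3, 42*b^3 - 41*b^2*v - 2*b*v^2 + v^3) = -7*b + v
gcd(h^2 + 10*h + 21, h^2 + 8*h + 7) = h + 7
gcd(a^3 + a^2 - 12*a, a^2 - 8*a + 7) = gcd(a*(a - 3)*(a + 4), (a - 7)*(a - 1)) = 1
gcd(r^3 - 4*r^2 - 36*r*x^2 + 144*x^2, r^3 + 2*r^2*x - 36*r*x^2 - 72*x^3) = -r^2 + 36*x^2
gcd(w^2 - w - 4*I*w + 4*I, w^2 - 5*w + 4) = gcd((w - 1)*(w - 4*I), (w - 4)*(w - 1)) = w - 1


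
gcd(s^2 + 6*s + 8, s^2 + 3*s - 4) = s + 4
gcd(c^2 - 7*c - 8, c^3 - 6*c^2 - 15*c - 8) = c^2 - 7*c - 8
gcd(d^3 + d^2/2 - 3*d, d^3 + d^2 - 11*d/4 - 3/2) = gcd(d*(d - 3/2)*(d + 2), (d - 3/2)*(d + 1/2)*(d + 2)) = d^2 + d/2 - 3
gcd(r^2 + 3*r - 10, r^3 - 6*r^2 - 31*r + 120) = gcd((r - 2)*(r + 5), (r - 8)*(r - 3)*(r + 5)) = r + 5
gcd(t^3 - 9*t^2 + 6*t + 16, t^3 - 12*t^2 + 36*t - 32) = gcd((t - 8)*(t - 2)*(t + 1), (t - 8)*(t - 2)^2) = t^2 - 10*t + 16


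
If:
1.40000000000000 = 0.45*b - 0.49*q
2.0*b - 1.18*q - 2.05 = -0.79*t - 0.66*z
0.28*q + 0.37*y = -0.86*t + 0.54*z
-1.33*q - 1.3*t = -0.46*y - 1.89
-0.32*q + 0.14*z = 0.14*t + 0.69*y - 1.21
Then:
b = 11.74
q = 7.92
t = -7.46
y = -2.30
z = -9.36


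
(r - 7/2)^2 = r^2 - 7*r + 49/4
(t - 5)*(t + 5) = t^2 - 25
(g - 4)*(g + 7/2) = g^2 - g/2 - 14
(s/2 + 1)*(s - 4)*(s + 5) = s^3/2 + 3*s^2/2 - 9*s - 20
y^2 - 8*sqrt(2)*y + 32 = (y - 4*sqrt(2))^2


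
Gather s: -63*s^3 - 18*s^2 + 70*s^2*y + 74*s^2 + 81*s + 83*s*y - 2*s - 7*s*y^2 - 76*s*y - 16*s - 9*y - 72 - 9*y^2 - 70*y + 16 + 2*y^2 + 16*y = -63*s^3 + s^2*(70*y + 56) + s*(-7*y^2 + 7*y + 63) - 7*y^2 - 63*y - 56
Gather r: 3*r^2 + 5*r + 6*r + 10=3*r^2 + 11*r + 10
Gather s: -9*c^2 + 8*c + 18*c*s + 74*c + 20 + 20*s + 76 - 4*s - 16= -9*c^2 + 82*c + s*(18*c + 16) + 80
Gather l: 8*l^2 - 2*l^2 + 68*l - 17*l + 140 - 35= 6*l^2 + 51*l + 105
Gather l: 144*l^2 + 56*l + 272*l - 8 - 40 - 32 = 144*l^2 + 328*l - 80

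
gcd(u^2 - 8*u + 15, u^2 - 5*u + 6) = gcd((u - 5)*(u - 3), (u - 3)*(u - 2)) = u - 3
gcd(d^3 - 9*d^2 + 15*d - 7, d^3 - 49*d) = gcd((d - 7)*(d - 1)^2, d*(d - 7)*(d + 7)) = d - 7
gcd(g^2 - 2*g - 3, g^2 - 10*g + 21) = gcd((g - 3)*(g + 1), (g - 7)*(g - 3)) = g - 3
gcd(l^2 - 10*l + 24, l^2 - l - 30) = l - 6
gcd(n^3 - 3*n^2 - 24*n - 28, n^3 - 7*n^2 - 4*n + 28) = n^2 - 5*n - 14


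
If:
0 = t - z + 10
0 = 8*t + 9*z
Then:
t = -90/17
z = 80/17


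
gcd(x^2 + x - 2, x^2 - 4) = x + 2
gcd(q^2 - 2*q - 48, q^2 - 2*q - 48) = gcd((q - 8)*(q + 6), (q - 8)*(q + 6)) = q^2 - 2*q - 48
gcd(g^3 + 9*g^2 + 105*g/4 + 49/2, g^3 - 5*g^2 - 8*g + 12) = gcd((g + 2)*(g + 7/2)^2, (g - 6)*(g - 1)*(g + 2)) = g + 2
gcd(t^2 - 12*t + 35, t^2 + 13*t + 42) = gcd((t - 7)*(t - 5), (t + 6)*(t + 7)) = 1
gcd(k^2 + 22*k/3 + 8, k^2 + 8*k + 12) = k + 6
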